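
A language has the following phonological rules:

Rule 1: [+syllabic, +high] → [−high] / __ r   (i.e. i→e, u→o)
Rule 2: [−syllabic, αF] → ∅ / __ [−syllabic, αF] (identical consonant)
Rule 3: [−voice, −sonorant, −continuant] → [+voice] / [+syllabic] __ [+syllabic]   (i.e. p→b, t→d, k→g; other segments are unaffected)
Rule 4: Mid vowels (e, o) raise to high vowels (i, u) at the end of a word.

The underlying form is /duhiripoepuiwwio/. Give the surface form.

duheriboebuiwiu

Rule 1 (pre-rhotic lowering): /i/ is a high vowel immediately before /r/, so it lowers to [e]. /duhiripoepuiwwio/ → duheripoepuiwwio.
Rule 2 (degemination): /ww/ is a geminate; the first /w/ deletes. /duheripoepuiwwio/ → duheripoepuiwio.
Rule 3 (intervocalic voicing): /p/ is a voiceless stop between vowels /i/ and /o/, so it voices to [b]. /p/ is a voiceless stop between vowels /e/ and /u/, so it voices to [b]. /duheripoepuiwio/ → duheriboebuiwio.
Rule 4 (final vowel raising): /o/ is a mid vowel in word-final position, so it raises to [u]. /duheriboebuiwio/ → duheriboebuiwiu.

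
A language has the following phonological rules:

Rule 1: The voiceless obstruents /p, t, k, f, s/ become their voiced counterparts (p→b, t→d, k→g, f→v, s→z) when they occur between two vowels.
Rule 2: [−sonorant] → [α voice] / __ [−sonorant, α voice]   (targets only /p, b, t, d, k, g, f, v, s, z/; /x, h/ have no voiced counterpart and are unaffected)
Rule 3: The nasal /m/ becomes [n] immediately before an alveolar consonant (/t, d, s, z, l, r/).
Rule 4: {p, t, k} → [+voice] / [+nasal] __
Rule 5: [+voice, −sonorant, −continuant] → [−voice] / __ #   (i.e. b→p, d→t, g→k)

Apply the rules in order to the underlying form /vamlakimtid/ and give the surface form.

Rule 1 (intervocalic voicing): /k/ is a voiceless obstruent between vowels /a/ and /i/, so it voices to [g]. /vamlakimtid/ → vamlagimtid.
Rule 2 (regressive voicing assimilation): no segment meets the environment; /vamlagimtid/ is unchanged.
Rule 3 (nasal place assimilation): /m/ precedes the alveolar consonant /l/, so it assimilates in place to [n]. /m/ precedes the alveolar consonant /t/, so it assimilates in place to [n]. /vamlagimtid/ → vanlagintid.
Rule 4 (post-nasal voicing): /t/ is a voiceless stop immediately after the nasal /n/, so it voices to [d]. /vanlagintid/ → vanlagindid.
Rule 5 (final devoicing): /d/ is a voiced stop in word-final position, so it devoices to [t]. /vanlagindid/ → vanlagindit.

vanlagindit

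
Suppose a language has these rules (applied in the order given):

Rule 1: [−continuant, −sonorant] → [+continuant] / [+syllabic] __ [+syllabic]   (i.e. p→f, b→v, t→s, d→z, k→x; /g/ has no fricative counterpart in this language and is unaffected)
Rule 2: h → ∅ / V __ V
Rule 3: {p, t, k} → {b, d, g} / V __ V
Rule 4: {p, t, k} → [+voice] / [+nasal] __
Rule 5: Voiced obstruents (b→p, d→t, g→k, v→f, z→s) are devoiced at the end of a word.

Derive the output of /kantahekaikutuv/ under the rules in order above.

kandaexaixusuf

Rule 1 (intervocalic spirantization): /k/ is a stop between vowels /e/ and /a/, so it spirantizes to the fricative [x]. /k/ is a stop between vowels /i/ and /u/, so it spirantizes to the fricative [x]. /t/ is a stop between vowels /u/ and /u/, so it spirantizes to the fricative [s]. /kantahekaikutuv/ → kantahexaixusuv.
Rule 2 (intervocalic h-deletion): /h/ occurs between vowels /a/ and /e/, so it deletes. /kantahexaixusuv/ → kantaexaixusuv.
Rule 3 (intervocalic voicing): no segment meets the environment; /kantaexaixusuv/ is unchanged.
Rule 4 (post-nasal voicing): /t/ is a voiceless stop immediately after the nasal /n/, so it voices to [d]. /kantaexaixusuv/ → kandaexaixusuv.
Rule 5 (final devoicing): /v/ is a voiced obstruent in word-final position, so it devoices to [f]. /kandaexaixusuv/ → kandaexaixusuf.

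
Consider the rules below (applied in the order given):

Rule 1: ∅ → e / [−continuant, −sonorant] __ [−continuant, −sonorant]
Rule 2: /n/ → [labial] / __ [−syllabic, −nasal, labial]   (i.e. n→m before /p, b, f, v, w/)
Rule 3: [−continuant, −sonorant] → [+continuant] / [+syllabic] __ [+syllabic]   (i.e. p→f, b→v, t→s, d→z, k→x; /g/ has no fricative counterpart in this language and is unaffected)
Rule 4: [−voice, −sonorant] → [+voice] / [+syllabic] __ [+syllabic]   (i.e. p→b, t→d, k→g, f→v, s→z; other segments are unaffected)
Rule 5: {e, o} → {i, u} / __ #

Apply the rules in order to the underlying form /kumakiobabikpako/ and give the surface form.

kumaxiovavixevaxu

Rule 1 (stop-cluster e-epenthesis): /k/ and /p/ form a stop–stop cluster, so [e] is inserted between them. /kumakiobabikpako/ → kumakiobabikepako.
Rule 2 (nasal place assimilation): no segment meets the environment; /kumakiobabikepako/ is unchanged.
Rule 3 (intervocalic spirantization): /k/ is a stop between vowels /a/ and /i/, so it spirantizes to the fricative [x]. /b/ is a stop between vowels /o/ and /a/, so it spirantizes to the fricative [v]. /b/ is a stop between vowels /a/ and /i/, so it spirantizes to the fricative [v]. /k/ is a stop between vowels /i/ and /e/, so it spirantizes to the fricative [x]. /p/ is a stop between vowels /e/ and /a/, so it spirantizes to the fricative [f]. /k/ is a stop between vowels /a/ and /o/, so it spirantizes to the fricative [x]. /kumakiobabikepako/ → kumaxiovavixefaxo.
Rule 4 (intervocalic voicing): /f/ is a voiceless obstruent between vowels /e/ and /a/, so it voices to [v]. /kumaxiovavixefaxo/ → kumaxiovavixevaxo.
Rule 5 (final vowel raising): /o/ is a mid vowel in word-final position, so it raises to [u]. /kumaxiovavixevaxo/ → kumaxiovavixevaxu.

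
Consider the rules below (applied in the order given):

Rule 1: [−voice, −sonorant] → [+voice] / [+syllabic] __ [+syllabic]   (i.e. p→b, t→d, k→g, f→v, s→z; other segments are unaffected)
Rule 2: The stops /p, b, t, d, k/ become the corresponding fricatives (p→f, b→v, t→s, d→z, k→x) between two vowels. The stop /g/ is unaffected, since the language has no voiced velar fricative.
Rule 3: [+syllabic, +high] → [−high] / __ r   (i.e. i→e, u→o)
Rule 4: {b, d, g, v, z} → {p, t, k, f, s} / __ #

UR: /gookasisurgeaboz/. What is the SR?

googazizorgeavos

Rule 1 (intervocalic voicing): /k/ is a voiceless obstruent between vowels /o/ and /a/, so it voices to [g]. /s/ is a voiceless obstruent between vowels /a/ and /i/, so it voices to [z]. /s/ is a voiceless obstruent between vowels /i/ and /u/, so it voices to [z]. /gookasisurgeaboz/ → googazizurgeaboz.
Rule 2 (intervocalic spirantization): /b/ is a stop between vowels /a/ and /o/, so it spirantizes to the fricative [v]. /googazizurgeaboz/ → googazizurgeavoz.
Rule 3 (pre-rhotic lowering): /u/ is a high vowel immediately before /r/, so it lowers to [o]. /googazizurgeavoz/ → googazizorgeavoz.
Rule 4 (final devoicing): /z/ is a voiced obstruent in word-final position, so it devoices to [s]. /googazizorgeavoz/ → googazizorgeavos.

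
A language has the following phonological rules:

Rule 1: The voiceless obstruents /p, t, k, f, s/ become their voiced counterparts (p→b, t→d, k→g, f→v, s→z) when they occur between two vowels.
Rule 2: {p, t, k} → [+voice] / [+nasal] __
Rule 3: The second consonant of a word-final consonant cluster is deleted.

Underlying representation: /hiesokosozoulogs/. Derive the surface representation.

hiezogozozoulog

Rule 1 (intervocalic voicing): /s/ is a voiceless obstruent between vowels /e/ and /o/, so it voices to [z]. /k/ is a voiceless obstruent between vowels /o/ and /o/, so it voices to [g]. /s/ is a voiceless obstruent between vowels /o/ and /o/, so it voices to [z]. /hiesokosozoulogs/ → hiezogozozoulogs.
Rule 2 (post-nasal voicing): no segment meets the environment; /hiezogozozoulogs/ is unchanged.
Rule 3 (final cluster simplification): /s/ is the second consonant of a word-final cluster /gs/, so it deletes. /hiezogozozoulogs/ → hiezogozozoulog.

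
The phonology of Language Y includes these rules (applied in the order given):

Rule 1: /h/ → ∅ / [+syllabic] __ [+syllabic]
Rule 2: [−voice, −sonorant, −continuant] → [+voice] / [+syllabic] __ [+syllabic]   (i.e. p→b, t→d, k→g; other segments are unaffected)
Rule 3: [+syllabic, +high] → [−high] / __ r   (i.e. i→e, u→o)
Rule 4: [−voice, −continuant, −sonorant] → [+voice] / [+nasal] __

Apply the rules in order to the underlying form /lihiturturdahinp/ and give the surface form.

Rule 1 (intervocalic h-deletion): /h/ occurs between vowels /i/ and /i/, so it deletes. /h/ occurs between vowels /a/ and /i/, so it deletes. /lihiturturdahinp/ → liiturturdainp.
Rule 2 (intervocalic voicing): /t/ is a voiceless stop between vowels /i/ and /u/, so it voices to [d]. /liiturturdainp/ → liidurturdainp.
Rule 3 (pre-rhotic lowering): /u/ is a high vowel immediately before /r/, so it lowers to [o]. /u/ is a high vowel immediately before /r/, so it lowers to [o]. /liidurturdainp/ → liidortordainp.
Rule 4 (post-nasal voicing): /p/ is a voiceless stop immediately after the nasal /n/, so it voices to [b]. /liidortordainp/ → liidortordainb.

liidortordainb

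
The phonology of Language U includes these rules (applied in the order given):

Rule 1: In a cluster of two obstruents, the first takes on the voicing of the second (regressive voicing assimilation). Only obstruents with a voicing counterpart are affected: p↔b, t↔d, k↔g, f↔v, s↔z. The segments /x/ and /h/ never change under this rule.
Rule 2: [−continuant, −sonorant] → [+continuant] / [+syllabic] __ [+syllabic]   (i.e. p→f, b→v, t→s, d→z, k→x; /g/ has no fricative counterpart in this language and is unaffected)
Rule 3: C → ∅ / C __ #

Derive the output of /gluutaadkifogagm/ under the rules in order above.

Rule 1 (regressive voicing assimilation): /d/ precedes the voiceless obstruent /k/, so it devoices to [t] by assimilation. /gluutaadkifogagm/ → gluutaatkifogagm.
Rule 2 (intervocalic spirantization): /t/ is a stop between vowels /u/ and /a/, so it spirantizes to the fricative [s]. /gluutaatkifogagm/ → gluusaatkifogagm.
Rule 3 (final cluster simplification): /m/ is the second consonant of a word-final cluster /gm/, so it deletes. /gluusaatkifogagm/ → gluusaatkifogag.

gluusaatkifogag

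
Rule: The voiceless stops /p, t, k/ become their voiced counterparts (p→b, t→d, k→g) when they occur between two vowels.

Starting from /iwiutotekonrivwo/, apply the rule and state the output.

/t/ is a voiceless stop between vowels /u/ and /o/, so it voices to [d].
/t/ is a voiceless stop between vowels /o/ and /e/, so it voices to [d].
/k/ is a voiceless stop between vowels /e/ and /o/, so it voices to [g].
Surface form: [iwiudodegonrivwo].

iwiudodegonrivwo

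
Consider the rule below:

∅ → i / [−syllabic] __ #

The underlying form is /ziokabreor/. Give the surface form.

the form ends in the consonant /r/, so [i] is inserted word-finally.
Surface form: [ziokabreori].

ziokabreori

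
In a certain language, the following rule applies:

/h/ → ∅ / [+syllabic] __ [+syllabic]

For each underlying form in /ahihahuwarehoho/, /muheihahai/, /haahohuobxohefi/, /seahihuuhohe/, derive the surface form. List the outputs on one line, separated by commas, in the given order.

/ahihahuwarehoho/: /h/ occurs between vowels /a/ and /i/, so it deletes. /h/ occurs between vowels /i/ and /a/, so it deletes. /h/ occurs between vowels /a/ and /u/, so it deletes. /h/ occurs between vowels /e/ and /o/, so it deletes. /h/ occurs between vowels /o/ and /o/, so it deletes. → [aiauwareoo].
/muheihahai/: /h/ occurs between vowels /u/ and /e/, so it deletes. /h/ occurs between vowels /i/ and /a/, so it deletes. /h/ occurs between vowels /a/ and /a/, so it deletes. → [mueiaai].
/haahohuobxohefi/: /h/ occurs between vowels /a/ and /o/, so it deletes. /h/ occurs between vowels /o/ and /u/, so it deletes. /h/ occurs between vowels /o/ and /e/, so it deletes. → [haaouobxoefi].
/seahihuuhohe/: /h/ occurs between vowels /a/ and /i/, so it deletes. /h/ occurs between vowels /i/ and /u/, so it deletes. /h/ occurs between vowels /u/ and /o/, so it deletes. /h/ occurs between vowels /o/ and /e/, so it deletes. → [seaiuuoe].

aiauwareoo, mueiaai, haaouobxoefi, seaiuuoe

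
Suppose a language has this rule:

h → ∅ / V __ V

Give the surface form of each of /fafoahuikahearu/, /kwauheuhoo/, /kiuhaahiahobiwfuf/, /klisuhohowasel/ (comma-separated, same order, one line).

/fafoahuikahearu/: /h/ occurs between vowels /a/ and /u/, so it deletes. /h/ occurs between vowels /a/ and /e/, so it deletes. → [fafoauikaearu].
/kwauheuhoo/: /h/ occurs between vowels /u/ and /e/, so it deletes. /h/ occurs between vowels /u/ and /o/, so it deletes. → [kwaueuoo].
/kiuhaahiahobiwfuf/: /h/ occurs between vowels /u/ and /a/, so it deletes. /h/ occurs between vowels /a/ and /i/, so it deletes. /h/ occurs between vowels /a/ and /o/, so it deletes. → [kiuaaiaobiwfuf].
/klisuhohowasel/: /h/ occurs between vowels /u/ and /o/, so it deletes. /h/ occurs between vowels /o/ and /o/, so it deletes. → [klisuoowasel].

fafoauikaearu, kwaueuoo, kiuaaiaobiwfuf, klisuoowasel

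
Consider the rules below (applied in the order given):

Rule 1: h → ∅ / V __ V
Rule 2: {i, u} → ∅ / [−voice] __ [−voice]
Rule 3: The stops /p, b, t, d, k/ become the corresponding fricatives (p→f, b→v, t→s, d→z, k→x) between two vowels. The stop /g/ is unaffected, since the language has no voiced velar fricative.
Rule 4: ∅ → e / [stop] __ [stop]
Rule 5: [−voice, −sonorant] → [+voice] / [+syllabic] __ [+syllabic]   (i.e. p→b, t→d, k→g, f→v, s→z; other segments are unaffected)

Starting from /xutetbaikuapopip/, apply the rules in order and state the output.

Rule 1 (intervocalic h-deletion): no segment meets the environment; /xutetbaikuapopip/ is unchanged.
Rule 2 (high vowel syncope): /u/ is a high vowel flanked by voiceless consonants /x/ and /t/, so it deletes. /i/ is a high vowel flanked by voiceless consonants /p/ and /p/, so it deletes. /xutetbaikuapopip/ → xtetbaikuapopp.
Rule 3 (intervocalic spirantization): /k/ is a stop between vowels /i/ and /u/, so it spirantizes to the fricative [x]. /p/ is a stop between vowels /a/ and /o/, so it spirantizes to the fricative [f]. /xtetbaikuapopp/ → xtetbaixuafopp.
Rule 4 (stop-cluster e-epenthesis): /t/ and /b/ form a stop–stop cluster, so [e] is inserted between them. /p/ and /p/ form a stop–stop cluster, so [e] is inserted between them. /xtetbaixuafopp/ → xtetebaixuafopep.
Rule 5 (intervocalic voicing): /t/ is a voiceless obstruent between vowels /e/ and /e/, so it voices to [d]. /f/ is a voiceless obstruent between vowels /a/ and /o/, so it voices to [v]. /p/ is a voiceless obstruent between vowels /o/ and /e/, so it voices to [b]. /xtetebaixuafopep/ → xtedebaixuavobep.

xtedebaixuavobep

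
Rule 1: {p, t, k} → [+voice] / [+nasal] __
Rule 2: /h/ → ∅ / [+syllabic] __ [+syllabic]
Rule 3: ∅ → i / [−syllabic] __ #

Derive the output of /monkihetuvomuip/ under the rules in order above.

Rule 1 (post-nasal voicing): /k/ is a voiceless stop immediately after the nasal /n/, so it voices to [g]. /monkihetuvomuip/ → mongihetuvomuip.
Rule 2 (intervocalic h-deletion): /h/ occurs between vowels /i/ and /e/, so it deletes. /mongihetuvomuip/ → mongietuvomuip.
Rule 3 (final i-epenthesis): the form ends in the consonant /p/, so [i] is inserted word-finally. /mongietuvomuip/ → mongietuvomuipi.

mongietuvomuipi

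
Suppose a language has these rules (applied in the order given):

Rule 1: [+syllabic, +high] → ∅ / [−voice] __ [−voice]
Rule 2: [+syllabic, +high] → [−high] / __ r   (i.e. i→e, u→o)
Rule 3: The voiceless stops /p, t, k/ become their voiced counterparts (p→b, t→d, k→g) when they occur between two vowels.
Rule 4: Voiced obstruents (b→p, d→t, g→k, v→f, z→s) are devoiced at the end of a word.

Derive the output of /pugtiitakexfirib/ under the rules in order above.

pugtiidagexferip

Rule 1 (high vowel syncope): no segment meets the environment; /pugtiitakexfirib/ is unchanged.
Rule 2 (pre-rhotic lowering): /i/ is a high vowel immediately before /r/, so it lowers to [e]. /pugtiitakexfirib/ → pugtiitakexferib.
Rule 3 (intervocalic voicing): /t/ is a voiceless stop between vowels /i/ and /a/, so it voices to [d]. /k/ is a voiceless stop between vowels /a/ and /e/, so it voices to [g]. /pugtiitakexferib/ → pugtiidagexferib.
Rule 4 (final devoicing): /b/ is a voiced obstruent in word-final position, so it devoices to [p]. /pugtiidagexferib/ → pugtiidagexferip.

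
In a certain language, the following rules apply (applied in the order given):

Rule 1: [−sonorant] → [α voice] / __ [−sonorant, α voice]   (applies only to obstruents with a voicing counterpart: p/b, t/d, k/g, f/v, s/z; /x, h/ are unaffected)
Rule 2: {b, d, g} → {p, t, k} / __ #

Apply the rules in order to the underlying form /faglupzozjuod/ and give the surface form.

Rule 1 (regressive voicing assimilation): /p/ precedes the voiced obstruent /z/, so it voices to [b] by assimilation. /faglupzozjuod/ → faglubzozjuod.
Rule 2 (final devoicing): /d/ is a voiced stop in word-final position, so it devoices to [t]. /faglubzozjuod/ → faglubzozjuot.

faglubzozjuot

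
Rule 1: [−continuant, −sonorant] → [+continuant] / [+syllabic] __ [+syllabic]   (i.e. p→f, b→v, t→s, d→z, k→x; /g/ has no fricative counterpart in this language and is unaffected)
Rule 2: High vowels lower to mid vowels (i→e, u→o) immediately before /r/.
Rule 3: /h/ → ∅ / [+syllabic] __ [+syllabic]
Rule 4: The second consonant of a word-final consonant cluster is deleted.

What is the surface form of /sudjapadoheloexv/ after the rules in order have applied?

Rule 1 (intervocalic spirantization): /p/ is a stop between vowels /a/ and /a/, so it spirantizes to the fricative [f]. /d/ is a stop between vowels /a/ and /o/, so it spirantizes to the fricative [z]. /sudjapadoheloexv/ → sudjafazoheloexv.
Rule 2 (pre-rhotic lowering): no segment meets the environment; /sudjafazoheloexv/ is unchanged.
Rule 3 (intervocalic h-deletion): /h/ occurs between vowels /o/ and /e/, so it deletes. /sudjafazoheloexv/ → sudjafazoeloexv.
Rule 4 (final cluster simplification): /v/ is the second consonant of a word-final cluster /xv/, so it deletes. /sudjafazoeloexv/ → sudjafazoeloex.

sudjafazoeloex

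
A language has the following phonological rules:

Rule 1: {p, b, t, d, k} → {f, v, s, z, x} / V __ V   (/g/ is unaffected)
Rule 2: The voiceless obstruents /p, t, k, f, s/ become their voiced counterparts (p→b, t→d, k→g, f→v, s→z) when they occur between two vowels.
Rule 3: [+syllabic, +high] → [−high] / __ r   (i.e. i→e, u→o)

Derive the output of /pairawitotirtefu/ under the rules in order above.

paerawizozertevu

Rule 1 (intervocalic spirantization): /t/ is a stop between vowels /i/ and /o/, so it spirantizes to the fricative [s]. /t/ is a stop between vowels /o/ and /i/, so it spirantizes to the fricative [s]. /pairawitotirtefu/ → pairawisosirtefu.
Rule 2 (intervocalic voicing): /s/ is a voiceless obstruent between vowels /i/ and /o/, so it voices to [z]. /s/ is a voiceless obstruent between vowels /o/ and /i/, so it voices to [z]. /f/ is a voiceless obstruent between vowels /e/ and /u/, so it voices to [v]. /pairawisosirtefu/ → pairawizozirtevu.
Rule 3 (pre-rhotic lowering): /i/ is a high vowel immediately before /r/, so it lowers to [e]. /i/ is a high vowel immediately before /r/, so it lowers to [e]. /pairawizozirtevu/ → paerawizozertevu.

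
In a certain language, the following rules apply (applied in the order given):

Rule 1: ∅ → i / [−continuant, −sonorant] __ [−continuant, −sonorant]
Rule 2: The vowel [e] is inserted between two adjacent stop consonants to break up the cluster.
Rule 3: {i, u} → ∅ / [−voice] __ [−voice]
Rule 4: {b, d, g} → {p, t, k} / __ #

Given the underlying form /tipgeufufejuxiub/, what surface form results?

Rule 1 (stop-cluster i-epenthesis): /p/ and /g/ form a stop–stop cluster, so [i] is inserted between them. /tipgeufufejuxiub/ → tipigeufufejuxiub.
Rule 2 (stop-cluster e-epenthesis): no segment meets the environment; /tipigeufufejuxiub/ is unchanged.
Rule 3 (high vowel syncope): /i/ is a high vowel flanked by voiceless consonants /t/ and /p/, so it deletes. /u/ is a high vowel flanked by voiceless consonants /f/ and /f/, so it deletes. /tipigeufufejuxiub/ → tpigeuffejuxiub.
Rule 4 (final devoicing): /b/ is a voiced stop in word-final position, so it devoices to [p]. /tpigeuffejuxiub/ → tpigeuffejuxiup.

tpigeuffejuxiup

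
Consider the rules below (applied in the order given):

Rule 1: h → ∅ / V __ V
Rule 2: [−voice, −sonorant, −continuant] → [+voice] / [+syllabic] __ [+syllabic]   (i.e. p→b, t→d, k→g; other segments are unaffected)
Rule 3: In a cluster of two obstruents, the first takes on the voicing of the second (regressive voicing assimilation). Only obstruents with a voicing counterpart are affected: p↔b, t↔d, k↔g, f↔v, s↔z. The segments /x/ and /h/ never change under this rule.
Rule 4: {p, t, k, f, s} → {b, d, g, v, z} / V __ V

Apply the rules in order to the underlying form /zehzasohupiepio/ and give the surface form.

Rule 1 (intervocalic h-deletion): /h/ occurs between vowels /o/ and /u/, so it deletes. /zehzasohupiepio/ → zehzasoupiepio.
Rule 2 (intervocalic voicing): /p/ is a voiceless stop between vowels /u/ and /i/, so it voices to [b]. /p/ is a voiceless stop between vowels /e/ and /i/, so it voices to [b]. /zehzasoupiepio/ → zehzasoubiebio.
Rule 3 (regressive voicing assimilation): no segment meets the environment; /zehzasoubiebio/ is unchanged.
Rule 4 (intervocalic voicing): /s/ is a voiceless obstruent between vowels /a/ and /o/, so it voices to [z]. /zehzasoubiebio/ → zehzazoubiebio.

zehzazoubiebio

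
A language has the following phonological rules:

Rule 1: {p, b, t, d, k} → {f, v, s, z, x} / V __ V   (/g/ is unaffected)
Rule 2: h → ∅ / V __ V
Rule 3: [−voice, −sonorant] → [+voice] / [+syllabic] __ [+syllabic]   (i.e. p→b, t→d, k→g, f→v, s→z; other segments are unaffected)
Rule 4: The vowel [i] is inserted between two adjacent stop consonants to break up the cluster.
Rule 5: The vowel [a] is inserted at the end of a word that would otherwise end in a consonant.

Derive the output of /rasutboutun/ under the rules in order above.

Rule 1 (intervocalic spirantization): /t/ is a stop between vowels /u/ and /u/, so it spirantizes to the fricative [s]. /rasutboutun/ → rasutbousun.
Rule 2 (intervocalic h-deletion): no segment meets the environment; /rasutbousun/ is unchanged.
Rule 3 (intervocalic voicing): /s/ is a voiceless obstruent between vowels /a/ and /u/, so it voices to [z]. /s/ is a voiceless obstruent between vowels /u/ and /u/, so it voices to [z]. /rasutbousun/ → razutbouzun.
Rule 4 (stop-cluster i-epenthesis): /t/ and /b/ form a stop–stop cluster, so [i] is inserted between them. /razutbouzun/ → razutibouzun.
Rule 5 (final a-epenthesis): the form ends in the consonant /n/, so [a] is inserted word-finally. /razutibouzun/ → razutibouzuna.

razutibouzuna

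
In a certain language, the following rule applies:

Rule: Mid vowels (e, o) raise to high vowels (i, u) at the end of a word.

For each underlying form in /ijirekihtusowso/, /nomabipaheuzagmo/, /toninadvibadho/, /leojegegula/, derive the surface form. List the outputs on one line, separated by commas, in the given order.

ijirekihtusowsu, nomabipaheuzagmu, toninadvibadhu, leojegegula

/ijirekihtusowso/: /o/ is a mid vowel in word-final position, so it raises to [u]. → [ijirekihtusowsu].
/nomabipaheuzagmo/: /o/ is a mid vowel in word-final position, so it raises to [u]. → [nomabipaheuzagmu].
/toninadvibadho/: /o/ is a mid vowel in word-final position, so it raises to [u]. → [toninadvibadhu].
/leojegegula/: the rule's environment is not met; surfaces unchanged as [leojegegula].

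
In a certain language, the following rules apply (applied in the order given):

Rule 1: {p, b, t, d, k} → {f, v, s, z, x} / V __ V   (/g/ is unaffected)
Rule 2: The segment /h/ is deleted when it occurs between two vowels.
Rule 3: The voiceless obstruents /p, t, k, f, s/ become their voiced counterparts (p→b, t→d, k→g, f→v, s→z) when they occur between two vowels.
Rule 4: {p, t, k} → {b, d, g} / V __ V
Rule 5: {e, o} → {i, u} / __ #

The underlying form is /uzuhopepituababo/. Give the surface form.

uzuovevizuavavu

Rule 1 (intervocalic spirantization): /p/ is a stop between vowels /o/ and /e/, so it spirantizes to the fricative [f]. /p/ is a stop between vowels /e/ and /i/, so it spirantizes to the fricative [f]. /t/ is a stop between vowels /i/ and /u/, so it spirantizes to the fricative [s]. /b/ is a stop between vowels /a/ and /a/, so it spirantizes to the fricative [v]. /b/ is a stop between vowels /a/ and /o/, so it spirantizes to the fricative [v]. /uzuhopepituababo/ → uzuhofefisuavavo.
Rule 2 (intervocalic h-deletion): /h/ occurs between vowels /u/ and /o/, so it deletes. /uzuhofefisuavavo/ → uzuofefisuavavo.
Rule 3 (intervocalic voicing): /f/ is a voiceless obstruent between vowels /o/ and /e/, so it voices to [v]. /f/ is a voiceless obstruent between vowels /e/ and /i/, so it voices to [v]. /s/ is a voiceless obstruent between vowels /i/ and /u/, so it voices to [z]. /uzuofefisuavavo/ → uzuovevizuavavo.
Rule 4 (intervocalic voicing): no segment meets the environment; /uzuovevizuavavo/ is unchanged.
Rule 5 (final vowel raising): /o/ is a mid vowel in word-final position, so it raises to [u]. /uzuovevizuavavo/ → uzuovevizuavavu.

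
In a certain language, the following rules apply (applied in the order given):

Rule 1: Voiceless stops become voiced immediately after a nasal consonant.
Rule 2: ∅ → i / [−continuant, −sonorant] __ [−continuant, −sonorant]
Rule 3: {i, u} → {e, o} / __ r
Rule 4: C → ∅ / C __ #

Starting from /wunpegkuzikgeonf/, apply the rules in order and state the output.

Rule 1 (post-nasal voicing): /p/ is a voiceless stop immediately after the nasal /n/, so it voices to [b]. /wunpegkuzikgeonf/ → wunbegkuzikgeonf.
Rule 2 (stop-cluster i-epenthesis): /g/ and /k/ form a stop–stop cluster, so [i] is inserted between them. /k/ and /g/ form a stop–stop cluster, so [i] is inserted between them. /wunbegkuzikgeonf/ → wunbegikuzikigeonf.
Rule 3 (pre-rhotic lowering): no segment meets the environment; /wunbegikuzikigeonf/ is unchanged.
Rule 4 (final cluster simplification): /f/ is the second consonant of a word-final cluster /nf/, so it deletes. /wunbegikuzikigeonf/ → wunbegikuzikigeon.

wunbegikuzikigeon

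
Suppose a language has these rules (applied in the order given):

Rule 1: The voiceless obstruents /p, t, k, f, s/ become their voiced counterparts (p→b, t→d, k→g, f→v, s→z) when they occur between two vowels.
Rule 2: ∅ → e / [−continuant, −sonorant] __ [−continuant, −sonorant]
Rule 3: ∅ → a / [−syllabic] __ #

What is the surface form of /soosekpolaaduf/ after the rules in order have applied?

Rule 1 (intervocalic voicing): /s/ is a voiceless obstruent between vowels /o/ and /e/, so it voices to [z]. /soosekpolaaduf/ → soozekpolaaduf.
Rule 2 (stop-cluster e-epenthesis): /k/ and /p/ form a stop–stop cluster, so [e] is inserted between them. /soozekpolaaduf/ → soozekepolaaduf.
Rule 3 (final a-epenthesis): the form ends in the consonant /f/, so [a] is inserted word-finally. /soozekepolaaduf/ → soozekepolaadufa.

soozekepolaadufa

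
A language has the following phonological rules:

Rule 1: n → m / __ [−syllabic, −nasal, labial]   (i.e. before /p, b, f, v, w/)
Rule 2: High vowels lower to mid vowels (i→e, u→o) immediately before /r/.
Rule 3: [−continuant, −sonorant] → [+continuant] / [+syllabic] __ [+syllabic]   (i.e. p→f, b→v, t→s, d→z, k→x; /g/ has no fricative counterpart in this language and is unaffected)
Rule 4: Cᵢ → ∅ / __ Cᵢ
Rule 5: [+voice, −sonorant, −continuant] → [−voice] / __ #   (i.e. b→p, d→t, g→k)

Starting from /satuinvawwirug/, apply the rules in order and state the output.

sasuimvaweruk

Rule 1 (nasal place assimilation): /n/ precedes the labial consonant /v/, so it assimilates in place to [m]. /satuinvawwirug/ → satuimvawwirug.
Rule 2 (pre-rhotic lowering): /i/ is a high vowel immediately before /r/, so it lowers to [e]. /satuimvawwirug/ → satuimvawwerug.
Rule 3 (intervocalic spirantization): /t/ is a stop between vowels /a/ and /u/, so it spirantizes to the fricative [s]. /satuimvawwerug/ → sasuimvawwerug.
Rule 4 (degemination): /ww/ is a geminate; the first /w/ deletes. /sasuimvawwerug/ → sasuimvawerug.
Rule 5 (final devoicing): /g/ is a voiced stop in word-final position, so it devoices to [k]. /sasuimvawerug/ → sasuimvaweruk.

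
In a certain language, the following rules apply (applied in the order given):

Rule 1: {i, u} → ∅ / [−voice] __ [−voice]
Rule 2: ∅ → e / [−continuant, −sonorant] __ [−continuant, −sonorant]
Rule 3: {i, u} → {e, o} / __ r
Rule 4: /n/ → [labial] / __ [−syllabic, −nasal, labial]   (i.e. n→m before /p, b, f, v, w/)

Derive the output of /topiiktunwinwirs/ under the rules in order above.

Rule 1 (high vowel syncope): no segment meets the environment; /topiiktunwinwirs/ is unchanged.
Rule 2 (stop-cluster e-epenthesis): /k/ and /t/ form a stop–stop cluster, so [e] is inserted between them. /topiiktunwinwirs/ → topiiketunwinwirs.
Rule 3 (pre-rhotic lowering): /i/ is a high vowel immediately before /r/, so it lowers to [e]. /topiiketunwinwirs/ → topiiketunwinwers.
Rule 4 (nasal place assimilation): /n/ precedes the labial consonant /w/, so it assimilates in place to [m]. /n/ precedes the labial consonant /w/, so it assimilates in place to [m]. /topiiketunwinwers/ → topiiketumwimwers.

topiiketumwimwers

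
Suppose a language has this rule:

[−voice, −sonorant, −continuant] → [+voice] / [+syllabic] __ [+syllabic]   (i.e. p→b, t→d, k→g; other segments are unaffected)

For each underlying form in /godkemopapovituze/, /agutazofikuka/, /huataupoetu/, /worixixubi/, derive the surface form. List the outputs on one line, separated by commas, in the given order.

godkemobaboviduze, agudazofiguga, huadauboedu, worixixubi

/godkemopapovituze/: /p/ is a voiceless stop between vowels /o/ and /a/, so it voices to [b]. /p/ is a voiceless stop between vowels /a/ and /o/, so it voices to [b]. /t/ is a voiceless stop between vowels /i/ and /u/, so it voices to [d]. → [godkemobaboviduze].
/agutazofikuka/: /t/ is a voiceless stop between vowels /u/ and /a/, so it voices to [d]. /k/ is a voiceless stop between vowels /i/ and /u/, so it voices to [g]. /k/ is a voiceless stop between vowels /u/ and /a/, so it voices to [g]. → [agudazofiguga].
/huataupoetu/: /t/ is a voiceless stop between vowels /a/ and /a/, so it voices to [d]. /p/ is a voiceless stop between vowels /u/ and /o/, so it voices to [b]. /t/ is a voiceless stop between vowels /e/ and /u/, so it voices to [d]. → [huadauboedu].
/worixixubi/: the rule's environment is not met; surfaces unchanged as [worixixubi].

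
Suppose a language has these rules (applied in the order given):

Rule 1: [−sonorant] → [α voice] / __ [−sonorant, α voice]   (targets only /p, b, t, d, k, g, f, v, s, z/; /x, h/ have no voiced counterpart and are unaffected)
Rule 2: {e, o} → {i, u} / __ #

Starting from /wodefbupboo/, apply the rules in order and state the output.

Rule 1 (regressive voicing assimilation): /f/ precedes the voiced obstruent /b/, so it voices to [v] by assimilation. /p/ precedes the voiced obstruent /b/, so it voices to [b] by assimilation. /wodefbupboo/ → wodevbubboo.
Rule 2 (final vowel raising): /o/ is a mid vowel in word-final position, so it raises to [u]. /wodevbubboo/ → wodevbubbou.

wodevbubbou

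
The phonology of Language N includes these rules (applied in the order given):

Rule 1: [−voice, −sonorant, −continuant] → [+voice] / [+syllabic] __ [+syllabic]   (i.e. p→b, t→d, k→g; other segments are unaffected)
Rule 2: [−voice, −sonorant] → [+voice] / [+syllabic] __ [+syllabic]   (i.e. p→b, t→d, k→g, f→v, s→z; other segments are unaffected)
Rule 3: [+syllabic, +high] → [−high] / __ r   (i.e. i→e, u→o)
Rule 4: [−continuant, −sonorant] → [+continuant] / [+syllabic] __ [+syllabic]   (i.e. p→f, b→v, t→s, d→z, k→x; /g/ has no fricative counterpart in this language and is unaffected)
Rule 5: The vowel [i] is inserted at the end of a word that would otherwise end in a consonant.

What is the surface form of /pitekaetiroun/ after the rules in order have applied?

Rule 1 (intervocalic voicing): /t/ is a voiceless stop between vowels /i/ and /e/, so it voices to [d]. /k/ is a voiceless stop between vowels /e/ and /a/, so it voices to [g]. /t/ is a voiceless stop between vowels /e/ and /i/, so it voices to [d]. /pitekaetiroun/ → pidegaediroun.
Rule 2 (intervocalic voicing): no segment meets the environment; /pidegaediroun/ is unchanged.
Rule 3 (pre-rhotic lowering): /i/ is a high vowel immediately before /r/, so it lowers to [e]. /pidegaediroun/ → pidegaederoun.
Rule 4 (intervocalic spirantization): /d/ is a stop between vowels /i/ and /e/, so it spirantizes to the fricative [z]. /d/ is a stop between vowels /e/ and /e/, so it spirantizes to the fricative [z]. /pidegaederoun/ → pizegaezeroun.
Rule 5 (final i-epenthesis): the form ends in the consonant /n/, so [i] is inserted word-finally. /pizegaezeroun/ → pizegaezerouni.

pizegaezerouni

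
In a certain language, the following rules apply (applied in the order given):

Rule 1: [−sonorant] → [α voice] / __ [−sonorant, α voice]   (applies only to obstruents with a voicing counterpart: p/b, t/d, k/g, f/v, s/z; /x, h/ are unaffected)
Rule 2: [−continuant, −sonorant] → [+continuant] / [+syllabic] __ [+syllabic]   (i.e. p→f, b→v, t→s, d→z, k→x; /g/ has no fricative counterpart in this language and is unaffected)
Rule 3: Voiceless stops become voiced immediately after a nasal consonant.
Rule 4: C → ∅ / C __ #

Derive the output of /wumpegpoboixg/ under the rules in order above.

Rule 1 (regressive voicing assimilation): /g/ precedes the voiceless obstruent /p/, so it devoices to [k] by assimilation. /wumpegpoboixg/ → wumpekpoboixg.
Rule 2 (intervocalic spirantization): /b/ is a stop between vowels /o/ and /o/, so it spirantizes to the fricative [v]. /wumpekpoboixg/ → wumpekpovoixg.
Rule 3 (post-nasal voicing): /p/ is a voiceless stop immediately after the nasal /m/, so it voices to [b]. /wumpekpovoixg/ → wumbekpovoixg.
Rule 4 (final cluster simplification): /g/ is the second consonant of a word-final cluster /xg/, so it deletes. /wumbekpovoixg/ → wumbekpovoix.

wumbekpovoix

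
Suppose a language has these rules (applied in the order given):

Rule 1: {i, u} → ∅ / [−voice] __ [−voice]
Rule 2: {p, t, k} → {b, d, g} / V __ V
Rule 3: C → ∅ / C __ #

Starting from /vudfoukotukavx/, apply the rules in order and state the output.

vudfougotkav

Rule 1 (high vowel syncope): /u/ is a high vowel flanked by voiceless consonants /t/ and /k/, so it deletes. /vudfoukotukavx/ → vudfoukotkavx.
Rule 2 (intervocalic voicing): /k/ is a voiceless stop between vowels /u/ and /o/, so it voices to [g]. /vudfoukotkavx/ → vudfougotkavx.
Rule 3 (final cluster simplification): /x/ is the second consonant of a word-final cluster /vx/, so it deletes. /vudfougotkavx/ → vudfougotkav.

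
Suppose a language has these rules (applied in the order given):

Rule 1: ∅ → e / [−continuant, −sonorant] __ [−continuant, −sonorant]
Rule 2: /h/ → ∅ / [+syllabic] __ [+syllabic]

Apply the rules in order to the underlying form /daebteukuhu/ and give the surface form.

daebeteukuu

Rule 1 (stop-cluster e-epenthesis): /b/ and /t/ form a stop–stop cluster, so [e] is inserted between them. /daebteukuhu/ → daebeteukuhu.
Rule 2 (intervocalic h-deletion): /h/ occurs between vowels /u/ and /u/, so it deletes. /daebeteukuhu/ → daebeteukuu.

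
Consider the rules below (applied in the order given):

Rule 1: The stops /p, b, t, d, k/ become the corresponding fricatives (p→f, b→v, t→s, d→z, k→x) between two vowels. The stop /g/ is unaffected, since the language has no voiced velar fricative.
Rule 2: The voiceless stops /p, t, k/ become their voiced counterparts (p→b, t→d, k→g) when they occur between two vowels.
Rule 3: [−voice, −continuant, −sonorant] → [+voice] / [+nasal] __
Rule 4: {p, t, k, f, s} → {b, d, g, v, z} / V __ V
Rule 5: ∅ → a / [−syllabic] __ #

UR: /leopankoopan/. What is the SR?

leovangoovana

Rule 1 (intervocalic spirantization): /p/ is a stop between vowels /o/ and /a/, so it spirantizes to the fricative [f]. /p/ is a stop between vowels /o/ and /a/, so it spirantizes to the fricative [f]. /leopankoopan/ → leofankoofan.
Rule 2 (intervocalic voicing): no segment meets the environment; /leofankoofan/ is unchanged.
Rule 3 (post-nasal voicing): /k/ is a voiceless stop immediately after the nasal /n/, so it voices to [g]. /leofankoofan/ → leofangoofan.
Rule 4 (intervocalic voicing): /f/ is a voiceless obstruent between vowels /o/ and /a/, so it voices to [v]. /f/ is a voiceless obstruent between vowels /o/ and /a/, so it voices to [v]. /leofangoofan/ → leovangoovan.
Rule 5 (final a-epenthesis): the form ends in the consonant /n/, so [a] is inserted word-finally. /leovangoovan/ → leovangoovana.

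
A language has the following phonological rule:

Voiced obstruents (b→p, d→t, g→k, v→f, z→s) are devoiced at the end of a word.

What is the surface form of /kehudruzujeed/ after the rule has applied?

kehudruzujeet

/d/ is a voiced obstruent in word-final position, so it devoices to [t].
The other instances of /d/, /z/ do not occur in the required environment and remain unchanged.
Surface form: [kehudruzujeet].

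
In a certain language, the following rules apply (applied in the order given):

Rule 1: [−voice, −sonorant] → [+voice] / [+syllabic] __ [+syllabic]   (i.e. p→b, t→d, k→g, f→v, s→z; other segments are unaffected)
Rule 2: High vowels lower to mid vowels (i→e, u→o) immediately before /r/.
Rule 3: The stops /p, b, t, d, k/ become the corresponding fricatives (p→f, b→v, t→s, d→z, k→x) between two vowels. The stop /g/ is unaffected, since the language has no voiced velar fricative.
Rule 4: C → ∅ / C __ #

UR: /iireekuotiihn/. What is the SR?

iereeguoziih

Rule 1 (intervocalic voicing): /k/ is a voiceless obstruent between vowels /e/ and /u/, so it voices to [g]. /t/ is a voiceless obstruent between vowels /o/ and /i/, so it voices to [d]. /iireekuotiihn/ → iireeguodiihn.
Rule 2 (pre-rhotic lowering): /i/ is a high vowel immediately before /r/, so it lowers to [e]. /iireeguodiihn/ → iereeguodiihn.
Rule 3 (intervocalic spirantization): /d/ is a stop between vowels /o/ and /i/, so it spirantizes to the fricative [z]. /iereeguodiihn/ → iereeguoziihn.
Rule 4 (final cluster simplification): /n/ is the second consonant of a word-final cluster /hn/, so it deletes. /iereeguoziihn/ → iereeguoziih.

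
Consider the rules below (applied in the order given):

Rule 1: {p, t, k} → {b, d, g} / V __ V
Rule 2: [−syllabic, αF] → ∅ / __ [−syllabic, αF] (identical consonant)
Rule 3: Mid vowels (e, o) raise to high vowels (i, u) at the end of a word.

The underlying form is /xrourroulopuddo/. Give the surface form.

xrouroulobudu

Rule 1 (intervocalic voicing): /p/ is a voiceless stop between vowels /o/ and /u/, so it voices to [b]. /xrourroulopuddo/ → xrourroulobuddo.
Rule 2 (degemination): /rr/ is a geminate; the first /r/ deletes. /dd/ is a geminate; the first /d/ deletes. /xrourroulobuddo/ → xrouroulobudo.
Rule 3 (final vowel raising): /o/ is a mid vowel in word-final position, so it raises to [u]. /xrouroulobudo/ → xrouroulobudu.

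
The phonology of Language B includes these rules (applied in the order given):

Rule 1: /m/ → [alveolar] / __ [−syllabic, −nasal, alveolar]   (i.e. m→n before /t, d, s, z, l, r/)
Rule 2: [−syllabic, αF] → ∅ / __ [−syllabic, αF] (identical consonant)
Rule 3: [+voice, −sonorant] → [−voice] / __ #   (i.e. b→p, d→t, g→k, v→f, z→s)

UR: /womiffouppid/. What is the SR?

womifoupit

Rule 1 (nasal place assimilation): no segment meets the environment; /womiffouppid/ is unchanged.
Rule 2 (degemination): /ff/ is a geminate; the first /f/ deletes. /pp/ is a geminate; the first /p/ deletes. /womiffouppid/ → womifoupid.
Rule 3 (final devoicing): /d/ is a voiced obstruent in word-final position, so it devoices to [t]. /womifoupid/ → womifoupit.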